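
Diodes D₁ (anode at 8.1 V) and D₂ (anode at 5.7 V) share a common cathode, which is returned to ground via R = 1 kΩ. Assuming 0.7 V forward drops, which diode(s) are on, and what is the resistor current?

Assume both conduct. Then node N would need to be at both 8.1−0.7 = 7.4 V and 5.7−0.7 = 5 V, which is impossible.
Assume only D₁ conducts: V_N = 8.1 − 0.7 = 7.4 V, so I_R = 7.4/1 = 7.4 mA.
Check D₂: its anode-to-cathode voltage is 5.7 − 7.4 = -1.7 V < 0.7 V, so it is off. The assumption is consistent.

Only D₁ conducts; I_R ≈ 7.4 mA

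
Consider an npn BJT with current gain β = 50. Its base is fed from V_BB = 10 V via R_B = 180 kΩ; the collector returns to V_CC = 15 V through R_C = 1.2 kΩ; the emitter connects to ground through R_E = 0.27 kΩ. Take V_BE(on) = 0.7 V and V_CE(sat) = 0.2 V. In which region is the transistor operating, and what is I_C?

active; I_C ≈ 2.4 mA

Assume active. Base-emitter loop: I_B = (V_BB − V_BE)/(R_B + (β+1)R_E) = (10 − 0.7)/(180 + 51×0.27) = 0.048 mA.
I_C = β·I_B = 50×0.048 = 2.4 mA.
V_CE = V_CC − I_C·R_C − I_E·R_E = 15 − 2.4×1.2 − 2.45×0.27 = 11.5 V > V_CE(sat), so the active-region assumption holds.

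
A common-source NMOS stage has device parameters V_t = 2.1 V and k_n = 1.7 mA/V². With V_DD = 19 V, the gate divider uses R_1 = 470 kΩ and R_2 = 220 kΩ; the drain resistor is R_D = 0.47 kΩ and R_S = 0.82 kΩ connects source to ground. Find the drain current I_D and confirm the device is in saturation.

V_G = V_DD·R_2/(R_1+R_2) = 19×220/690 = 6.06 V.
Assume saturation: I_D = (k_n/2)(V_GS − V_t)² with V_GS = V_G − I_D·R_S = 6.06 − 0.82·I_D.
Substituting gives 0.572·I_D² − 6.52·I_D + 13.3 = 0, with roots I_D = 2.67 or 8.74 mA.
The root I_D = 8.74 mA gives V_GS = -1.11 V ≤ V_t, so take I_D = 2.67 mA.
Then V_GS = 3.87 V and V_DS = V_DD − I_D(R_D+R_S) = 19 − 2.67×1.29 = 15.6 V.
Saturation requires V_DS ≥ V_GS − V_t = 1.77 V; 15.6 ≥ 1.77 ✓.

I_D ≈ 2.7 mA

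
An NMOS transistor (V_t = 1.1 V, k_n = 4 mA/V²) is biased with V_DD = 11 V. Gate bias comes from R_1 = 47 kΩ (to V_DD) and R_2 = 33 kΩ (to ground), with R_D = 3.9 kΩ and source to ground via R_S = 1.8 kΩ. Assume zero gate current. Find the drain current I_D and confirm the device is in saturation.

V_G = V_DD·R_2/(R_1+R_2) = 11×33/80 = 4.54 V.
Assume saturation: I_D = (k_n/2)(V_GS − V_t)² with V_GS = V_G − I_D·R_S = 4.54 − 1.8·I_D.
Substituting gives 6.48·I_D² − 25.7·I_D + 23.6 = 0, with roots I_D = 1.44 or 2.54 mA.
The root I_D = 2.54 mA gives V_GS = -0.0259 V ≤ V_t, so take I_D = 1.44 mA.
Then V_GS = 1.95 V and V_DS = V_DD − I_D(R_D+R_S) = 11 − 1.44×5.7 = 2.8 V.
Saturation requires V_DS ≥ V_GS − V_t = 0.848 V; 2.8 ≥ 0.848 ✓.

I_D ≈ 1.4 mA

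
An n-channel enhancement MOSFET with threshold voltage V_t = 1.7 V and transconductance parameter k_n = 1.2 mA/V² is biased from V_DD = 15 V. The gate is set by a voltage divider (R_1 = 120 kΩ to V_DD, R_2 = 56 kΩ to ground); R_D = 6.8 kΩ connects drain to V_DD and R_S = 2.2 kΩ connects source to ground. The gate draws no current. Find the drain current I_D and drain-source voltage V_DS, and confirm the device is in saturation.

V_G = V_DD·R_2/(R_1+R_2) = 15×56/176 = 4.77 V.
Assume saturation: I_D = (k_n/2)(V_GS − V_t)² with V_GS = V_G − I_D·R_S = 4.77 − 2.2·I_D.
Substituting gives 2.9·I_D² − 9.11·I_D + 5.66 = 0, with roots I_D = 0.854 or 2.28 mA.
The root I_D = 2.28 mA gives V_GS = -0.251 V ≤ V_t, so take I_D = 0.854 mA.
Then V_GS = 2.89 V and V_DS = V_DD − I_D(R_D+R_S) = 15 − 0.854×9 = 7.31 V.
Saturation requires V_DS ≥ V_GS − V_t = 1.19 V; 7.31 ≥ 1.19 ✓.

I_D ≈ 0.85 mA, V_DS ≈ 7.3 V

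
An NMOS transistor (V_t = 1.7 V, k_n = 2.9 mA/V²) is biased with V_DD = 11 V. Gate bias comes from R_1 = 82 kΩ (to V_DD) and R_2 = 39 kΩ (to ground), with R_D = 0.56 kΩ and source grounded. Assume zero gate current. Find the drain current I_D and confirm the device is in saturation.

I_D ≈ 4.9 mA

V_G = V_DD·R_2/(R_1+R_2) = 11×39/121 = 3.55 V. With the source grounded, V_GS = V_G = 3.55 V.
Assume saturation: I_D = (k_n/2)(V_GS − V_t)² = (2.9/2)×(3.55 − 1.7)² = 1.45×1.85² = 4.94 mA.
V_DS = V_DD − I_D·R_D = 11 − 4.94×0.56 = 8.23 V.
Saturation requires V_DS ≥ V_GS − V_t = 1.85 V; 8.23 ≥ 1.85 ✓.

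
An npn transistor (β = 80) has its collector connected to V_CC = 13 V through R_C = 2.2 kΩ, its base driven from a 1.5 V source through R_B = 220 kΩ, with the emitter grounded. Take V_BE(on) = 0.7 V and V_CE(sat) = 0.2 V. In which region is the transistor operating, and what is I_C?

Assume active. Base-emitter loop: I_B = (V_BB − V_BE)/R_B = (1.5 − 0.7)/220 = 0.00364 mA.
I_C = β·I_B = 80×0.00364 = 0.291 mA.
V_CE = V_CC − I_C·R_C = 13 − 0.291×2.2 = 12.4 V > V_CE(sat), so the active-region assumption holds.

active; I_C ≈ 0.29 mA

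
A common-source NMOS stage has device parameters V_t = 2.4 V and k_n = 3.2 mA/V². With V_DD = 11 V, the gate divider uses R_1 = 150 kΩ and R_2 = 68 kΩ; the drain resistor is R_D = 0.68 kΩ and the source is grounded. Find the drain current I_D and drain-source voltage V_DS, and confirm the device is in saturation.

V_G = V_DD·R_2/(R_1+R_2) = 11×68/218 = 3.43 V. With the source grounded, V_GS = V_G = 3.43 V.
Assume saturation: I_D = (k_n/2)(V_GS − V_t)² = (3.2/2)×(3.43 − 2.4)² = 1.6×1.03² = 1.7 mA.
V_DS = V_DD − I_D·R_D = 11 − 1.7×0.68 = 9.84 V.
Saturation requires V_DS ≥ V_GS − V_t = 1.03 V; 9.84 ≥ 1.03 ✓.

I_D ≈ 1.7 mA, V_DS ≈ 9.8 V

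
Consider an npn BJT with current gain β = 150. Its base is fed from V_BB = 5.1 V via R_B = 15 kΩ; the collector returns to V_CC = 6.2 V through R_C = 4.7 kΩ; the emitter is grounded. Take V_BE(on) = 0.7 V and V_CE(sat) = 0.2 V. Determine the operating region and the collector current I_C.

Assume active: I_B = (5.1 − 0.7)/15 = 0.293 mA, giving I_C = β·I_B = 44 mA.
But then V_CE = 6.2 − 44×4.7 = -201 V < V_CE(sat) = 0.2 V — impossible in the active region.
So the transistor is saturated. With V_CE = 0.2 V, I_C = (V_CC − 0.2)/R_C = 6/4.7 = 1.28 mA.
Check: β·I_B = 44 mA > I_C = 1.28 mA, confirming saturation.

saturation; I_C ≈ 1.3 mA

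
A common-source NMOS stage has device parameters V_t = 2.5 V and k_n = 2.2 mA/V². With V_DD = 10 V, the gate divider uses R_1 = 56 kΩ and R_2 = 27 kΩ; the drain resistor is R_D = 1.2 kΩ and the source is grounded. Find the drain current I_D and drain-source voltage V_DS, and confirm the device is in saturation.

V_G = V_DD·R_2/(R_1+R_2) = 10×27/83 = 3.25 V. With the source grounded, V_GS = V_G = 3.25 V.
Assume saturation: I_D = (k_n/2)(V_GS − V_t)² = (2.2/2)×(3.25 − 2.5)² = 1.1×0.753² = 0.624 mA.
V_DS = V_DD − I_D·R_D = 10 − 0.624×1.2 = 9.25 V.
Saturation requires V_DS ≥ V_GS − V_t = 0.753 V; 9.25 ≥ 0.753 ✓.

I_D ≈ 0.62 mA, V_DS ≈ 9.3 V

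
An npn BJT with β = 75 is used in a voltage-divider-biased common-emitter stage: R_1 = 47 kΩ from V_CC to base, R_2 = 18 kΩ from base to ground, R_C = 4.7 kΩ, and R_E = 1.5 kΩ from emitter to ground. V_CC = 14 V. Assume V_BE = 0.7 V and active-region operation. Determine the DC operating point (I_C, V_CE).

I_C ≈ 1.9 mA, V_CE ≈ 2.3 V

Thevenize the base divider: V_Th = V_CC·R_2/(R_1+R_2) = 14×18/65 = 3.88 V, R_Th = R_1‖R_2 = 13 kΩ.
Base-emitter loop: V_Th = I_B·R_Th + V_BE + (β+1)I_B·R_E, so I_B = (3.88 − 0.7) / (13 + 76×1.5) = 0.025 mA.
I_C = β·I_B = 75×0.025 = 1.88 mA, and I_E = (β+1)I_B = 1.9 mA.
V_CE = V_CC − I_C·R_C − I_E·R_E = 14 − 1.88×4.7 − 1.9×1.5 = 2.33 V.
V_CE = 2.33 V > 0.2 V confirms active-region operation.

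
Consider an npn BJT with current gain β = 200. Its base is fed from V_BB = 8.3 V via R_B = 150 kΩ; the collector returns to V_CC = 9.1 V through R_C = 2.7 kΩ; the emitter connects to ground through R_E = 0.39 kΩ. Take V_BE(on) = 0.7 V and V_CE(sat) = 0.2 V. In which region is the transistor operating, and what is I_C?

saturation; I_C ≈ 2.9 mA

Assume active: I_B = (8.3 − 0.7)/(150 + 201×0.39) = 0.0333 mA, I_C = β·I_B = 6.66 mA.
Then V_CE = 9.1 − 6.66×2.7 − 6.69×0.39 = -11.5 V < 0.2 V — the active assumption fails.
Re-solve with V_CE = 0.2 V. KCL at the emitter: V_E/R_E = (V_BB−0.7−V_E)/R_B + (V_CC−0.2−V_E)/R_C, giving V_E = 1.14 V.
I_C = (V_CC − 0.2 − V_E)/R_C = (8.9 − 1.14)/2.7 = 2.87 mA.
Check: I_B = (7.6 − 1.14)/150 = 0.0431 mA, and β·I_B = 8.62 mA > I_C, confirming saturation.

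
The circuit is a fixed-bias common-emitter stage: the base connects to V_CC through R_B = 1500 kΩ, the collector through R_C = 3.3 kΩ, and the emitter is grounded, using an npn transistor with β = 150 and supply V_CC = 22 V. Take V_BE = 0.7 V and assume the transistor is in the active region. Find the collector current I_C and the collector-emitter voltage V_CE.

Base loop: V_CC = I_B·R_B + V_BE, so I_B = (22 − 0.7)/1500 kΩ = 0.0142 mA.
In the active region I_C = β·I_B = 150 × 0.0142 = 2.13 mA.
Collector loop: V_CE = V_CC − I_C·R_C = 22 − 2.13×3.3 = 15 V.
Since V_CE = 15 V > V_CE(sat) ≈ 0.2 V, the transistor is in the active region as assumed.

I_C ≈ 2.1 mA, V_CE ≈ 15 V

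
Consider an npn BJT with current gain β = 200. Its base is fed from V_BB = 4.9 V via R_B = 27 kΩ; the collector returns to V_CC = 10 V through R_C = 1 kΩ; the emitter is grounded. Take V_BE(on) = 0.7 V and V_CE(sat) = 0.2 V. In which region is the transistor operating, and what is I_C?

saturation; I_C ≈ 9.8 mA

Assume active: I_B = (4.9 − 0.7)/27 = 0.156 mA, giving I_C = β·I_B = 31.1 mA.
But then V_CE = 10 − 31.1×1 = -21.1 V < V_CE(sat) = 0.2 V — impossible in the active region.
So the transistor is saturated. With V_CE = 0.2 V, I_C = (V_CC − 0.2)/R_C = 9.8/1 = 9.8 mA.
Check: β·I_B = 31.1 mA > I_C = 9.8 mA, confirming saturation.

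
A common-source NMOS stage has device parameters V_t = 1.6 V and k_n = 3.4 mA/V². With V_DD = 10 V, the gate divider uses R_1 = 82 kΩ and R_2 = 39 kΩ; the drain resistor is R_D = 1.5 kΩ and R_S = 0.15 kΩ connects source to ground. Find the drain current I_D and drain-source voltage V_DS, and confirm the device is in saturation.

I_D ≈ 2.6 mA, V_DS ≈ 5.7 V

V_G = V_DD·R_2/(R_1+R_2) = 10×39/121 = 3.22 V.
Assume saturation: I_D = (k_n/2)(V_GS − V_t)² with V_GS = V_G − I_D·R_S = 3.22 − 0.15·I_D.
Substituting gives 0.0382·I_D² − 1.83·I_D + 4.48 = 0, with roots I_D = 2.59 or 45.2 mA.
The root I_D = 45.2 mA gives V_GS = -3.56 V ≤ V_t, so take I_D = 2.59 mA.
Then V_GS = 2.83 V and V_DS = V_DD − I_D(R_D+R_S) = 10 − 2.59×1.65 = 5.73 V.
Saturation requires V_DS ≥ V_GS − V_t = 1.23 V; 5.73 ≥ 1.23 ✓.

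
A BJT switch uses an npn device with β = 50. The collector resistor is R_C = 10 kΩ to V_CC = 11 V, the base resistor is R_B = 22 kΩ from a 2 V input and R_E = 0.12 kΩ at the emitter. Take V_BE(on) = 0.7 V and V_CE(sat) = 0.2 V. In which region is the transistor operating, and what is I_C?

Assume active: I_B = (2 − 0.7)/(22 + 51×0.12) = 0.0462 mA, I_C = β·I_B = 2.31 mA.
Then V_CE = 11 − 2.31×10 − 2.36×0.12 = -12.4 V < 0.2 V — the active assumption fails.
Re-solve with V_CE = 0.2 V. KCL at the emitter: V_E/R_E = (V_BB−0.7−V_E)/R_B + (V_CC−0.2−V_E)/R_C, giving V_E = 0.134 V.
I_C = (V_CC − 0.2 − V_E)/R_C = (10.8 − 0.134)/10 = 1.07 mA.
Check: I_B = (1.3 − 0.134)/22 = 0.053 mA, and β·I_B = 2.65 mA > I_C, confirming saturation.

saturation; I_C ≈ 1.1 mA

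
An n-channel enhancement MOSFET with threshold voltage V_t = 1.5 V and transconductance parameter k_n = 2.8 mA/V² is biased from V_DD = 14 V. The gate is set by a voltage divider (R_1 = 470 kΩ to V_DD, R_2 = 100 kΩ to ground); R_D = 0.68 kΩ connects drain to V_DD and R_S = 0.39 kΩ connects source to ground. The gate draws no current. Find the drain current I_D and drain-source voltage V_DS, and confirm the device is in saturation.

V_G = V_DD·R_2/(R_1+R_2) = 14×100/570 = 2.46 V.
Assume saturation: I_D = (k_n/2)(V_GS − V_t)² with V_GS = V_G − I_D·R_S = 2.46 − 0.39·I_D.
Substituting gives 0.213·I_D² − 2.04·I_D + 1.28 = 0, with roots I_D = 0.673 or 8.93 mA.
The root I_D = 8.93 mA gives V_GS = -1.03 V ≤ V_t, so take I_D = 0.673 mA.
Then V_GS = 2.19 V and V_DS = V_DD − I_D(R_D+R_S) = 14 − 0.673×1.07 = 13.3 V.
Saturation requires V_DS ≥ V_GS − V_t = 0.694 V; 13.3 ≥ 0.694 ✓.

I_D ≈ 0.67 mA, V_DS ≈ 13 V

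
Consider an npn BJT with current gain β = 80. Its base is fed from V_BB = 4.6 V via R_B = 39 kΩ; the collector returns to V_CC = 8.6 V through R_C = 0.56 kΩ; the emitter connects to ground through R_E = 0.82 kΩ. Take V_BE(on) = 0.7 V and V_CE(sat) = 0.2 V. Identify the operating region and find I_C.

active; I_C ≈ 3 mA

Assume active. Base-emitter loop: I_B = (V_BB − V_BE)/(R_B + (β+1)R_E) = (4.6 − 0.7)/(39 + 81×0.82) = 0.037 mA.
I_C = β·I_B = 80×0.037 = 2.96 mA.
V_CE = V_CC − I_C·R_C − I_E·R_E = 8.6 − 2.96×0.56 − 3×0.82 = 4.49 V > V_CE(sat), so the active-region assumption holds.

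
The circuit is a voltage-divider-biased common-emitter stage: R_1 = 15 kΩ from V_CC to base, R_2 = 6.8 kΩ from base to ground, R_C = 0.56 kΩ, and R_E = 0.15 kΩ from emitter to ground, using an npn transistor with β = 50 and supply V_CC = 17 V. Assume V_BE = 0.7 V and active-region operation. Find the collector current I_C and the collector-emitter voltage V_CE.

I_C ≈ 19 mA, V_CE ≈ 3.7 V

Thevenize the base divider: V_Th = V_CC·R_2/(R_1+R_2) = 17×6.8/21.8 = 5.3 V, R_Th = R_1‖R_2 = 4.68 kΩ.
Base-emitter loop: V_Th = I_B·R_Th + V_BE + (β+1)I_B·R_E, so I_B = (5.3 − 0.7) / (4.68 + 51×0.15) = 0.373 mA.
I_C = β·I_B = 50×0.373 = 18.7 mA, and I_E = (β+1)I_B = 19 mA.
V_CE = V_CC − I_C·R_C − I_E·R_E = 17 − 18.7×0.56 − 19×0.15 = 3.69 V.
V_CE = 3.69 V > 0.2 V confirms active-region operation.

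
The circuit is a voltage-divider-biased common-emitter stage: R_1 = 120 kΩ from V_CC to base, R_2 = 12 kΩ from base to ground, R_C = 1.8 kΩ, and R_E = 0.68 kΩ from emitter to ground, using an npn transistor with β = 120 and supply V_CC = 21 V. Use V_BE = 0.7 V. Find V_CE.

Thevenize the base divider: V_Th = V_CC·R_2/(R_1+R_2) = 21×12/132 = 1.91 V, R_Th = R_1‖R_2 = 10.9 kΩ.
Base-emitter loop: V_Th = I_B·R_Th + V_BE + (β+1)I_B·R_E, so I_B = (1.91 − 0.7) / (10.9 + 121×0.68) = 0.013 mA.
I_C = β·I_B = 120×0.013 = 1.56 mA, and I_E = (β+1)I_B = 1.57 mA.
V_CE = V_CC − I_C·R_C − I_E·R_E = 21 − 1.56×1.8 − 1.57×0.68 = 17.1 V.
V_CE = 17.1 V > 0.2 V confirms active-region operation.

V_CE ≈ 17 V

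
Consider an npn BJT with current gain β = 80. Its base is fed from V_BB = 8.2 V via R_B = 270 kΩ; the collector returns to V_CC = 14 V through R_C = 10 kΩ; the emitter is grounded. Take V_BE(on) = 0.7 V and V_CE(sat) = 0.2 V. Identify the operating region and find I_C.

saturation; I_C ≈ 1.4 mA

Assume active: I_B = (8.2 − 0.7)/270 = 0.0278 mA, giving I_C = β·I_B = 2.22 mA.
But then V_CE = 14 − 2.22×10 = -8.22 V < V_CE(sat) = 0.2 V — impossible in the active region.
So the transistor is saturated. With V_CE = 0.2 V, I_C = (V_CC − 0.2)/R_C = 13.8/10 = 1.38 mA.
Check: β·I_B = 2.22 mA > I_C = 1.38 mA, confirming saturation.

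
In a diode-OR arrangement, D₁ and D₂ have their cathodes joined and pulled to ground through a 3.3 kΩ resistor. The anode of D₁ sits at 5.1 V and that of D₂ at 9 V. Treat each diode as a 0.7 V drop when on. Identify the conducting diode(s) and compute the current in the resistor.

Only D₂ conducts; I_R ≈ 2.5 mA

Assume both conduct. Then node N would need to be at both 5.1−0.7 = 4.4 V and 9−0.7 = 8.3 V, which is impossible.
Assume only D₂ conducts: V_N = 9 − 0.7 = 8.3 V, so I_R = 8.3/3.3 = 2.52 mA.
Check D₁: its anode-to-cathode voltage is 5.1 − 8.3 = -3.2 V < 0.7 V, so it is off. The assumption is consistent.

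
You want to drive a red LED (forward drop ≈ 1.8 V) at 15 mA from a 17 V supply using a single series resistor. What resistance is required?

The resistor drops V_S − V_D = 17 − 1.8 = 15.2 V at 15 mA.
R = 15.2 V / 15 mA = 1.01 kΩ.

R ≈ 1 kΩ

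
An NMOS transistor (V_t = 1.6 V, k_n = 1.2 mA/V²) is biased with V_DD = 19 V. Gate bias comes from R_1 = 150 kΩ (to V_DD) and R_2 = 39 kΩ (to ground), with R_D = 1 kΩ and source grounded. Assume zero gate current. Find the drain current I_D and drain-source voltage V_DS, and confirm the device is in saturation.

V_G = V_DD·R_2/(R_1+R_2) = 19×39/189 = 3.92 V. With the source grounded, V_GS = V_G = 3.92 V.
Assume saturation: I_D = (k_n/2)(V_GS − V_t)² = (1.2/2)×(3.92 − 1.6)² = 0.6×2.32² = 3.23 mA.
V_DS = V_DD − I_D·R_D = 19 − 3.23×1 = 15.8 V.
Saturation requires V_DS ≥ V_GS − V_t = 2.32 V; 15.8 ≥ 2.32 ✓.

I_D ≈ 3.2 mA, V_DS ≈ 16 V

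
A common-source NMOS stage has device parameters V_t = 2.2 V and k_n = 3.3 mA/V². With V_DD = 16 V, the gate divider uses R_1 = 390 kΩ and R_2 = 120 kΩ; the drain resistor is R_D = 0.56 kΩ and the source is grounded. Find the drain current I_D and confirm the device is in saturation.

V_G = V_DD·R_2/(R_1+R_2) = 16×120/510 = 3.76 V. With the source grounded, V_GS = V_G = 3.76 V.
Assume saturation: I_D = (k_n/2)(V_GS − V_t)² = (3.3/2)×(3.76 − 2.2)² = 1.65×1.56² = 4.04 mA.
V_DS = V_DD − I_D·R_D = 16 − 4.04×0.56 = 13.7 V.
Saturation requires V_DS ≥ V_GS − V_t = 1.56 V; 13.7 ≥ 1.56 ✓.

I_D ≈ 4 mA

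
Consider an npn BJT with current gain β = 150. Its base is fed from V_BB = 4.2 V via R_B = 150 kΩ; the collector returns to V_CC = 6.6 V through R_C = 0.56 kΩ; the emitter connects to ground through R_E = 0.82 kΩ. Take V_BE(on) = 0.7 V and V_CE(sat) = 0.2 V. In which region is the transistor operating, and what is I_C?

Assume active. Base-emitter loop: I_B = (V_BB − V_BE)/(R_B + (β+1)R_E) = (4.2 − 0.7)/(150 + 151×0.82) = 0.0128 mA.
I_C = β·I_B = 150×0.0128 = 1.92 mA.
V_CE = V_CC − I_C·R_C − I_E·R_E = 6.6 − 1.92×0.56 − 1.93×0.82 = 3.94 V > V_CE(sat), so the active-region assumption holds.

active; I_C ≈ 1.9 mA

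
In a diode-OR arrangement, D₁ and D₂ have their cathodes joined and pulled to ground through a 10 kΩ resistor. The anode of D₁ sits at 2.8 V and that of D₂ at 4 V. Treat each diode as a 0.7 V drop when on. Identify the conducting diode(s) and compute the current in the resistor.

Only D₂ conducts; I_R ≈ 0.33 mA

Assume both conduct. Then node N would need to be at both 2.8−0.7 = 2.1 V and 4−0.7 = 3.3 V, which is impossible.
Assume only D₂ conducts: V_N = 4 − 0.7 = 3.3 V, so I_R = 3.3/10 = 0.33 mA.
Check D₁: its anode-to-cathode voltage is 2.8 − 3.3 = -0.5 V < 0.7 V, so it is off. The assumption is consistent.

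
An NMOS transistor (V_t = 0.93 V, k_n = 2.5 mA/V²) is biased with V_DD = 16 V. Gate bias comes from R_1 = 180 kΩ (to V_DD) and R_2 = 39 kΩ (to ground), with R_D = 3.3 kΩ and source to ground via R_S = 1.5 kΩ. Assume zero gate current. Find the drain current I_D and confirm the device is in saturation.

I_D ≈ 0.76 mA

V_G = V_DD·R_2/(R_1+R_2) = 16×39/219 = 2.85 V.
Assume saturation: I_D = (k_n/2)(V_GS − V_t)² with V_GS = V_G − I_D·R_S = 2.85 − 1.5·I_D.
Substituting gives 2.81·I_D² − 8.2·I_D + 4.6 = 0, with roots I_D = 0.76 or 2.15 mA.
The root I_D = 2.15 mA gives V_GS = -0.383 V ≤ V_t, so take I_D = 0.76 mA.
Then V_GS = 1.71 V and V_DS = V_DD − I_D(R_D+R_S) = 16 − 0.76×4.8 = 12.4 V.
Saturation requires V_DS ≥ V_GS − V_t = 0.78 V; 12.4 ≥ 0.78 ✓.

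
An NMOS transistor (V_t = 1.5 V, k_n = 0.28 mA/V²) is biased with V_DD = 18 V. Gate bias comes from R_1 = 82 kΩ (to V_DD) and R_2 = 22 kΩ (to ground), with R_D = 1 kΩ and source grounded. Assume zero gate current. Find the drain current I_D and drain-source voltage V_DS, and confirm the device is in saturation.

I_D ≈ 0.75 mA, V_DS ≈ 17 V

V_G = V_DD·R_2/(R_1+R_2) = 18×22/104 = 3.81 V. With the source grounded, V_GS = V_G = 3.81 V.
Assume saturation: I_D = (k_n/2)(V_GS − V_t)² = (0.28/2)×(3.81 − 1.5)² = 0.14×2.31² = 0.746 mA.
V_DS = V_DD − I_D·R_D = 18 − 0.746×1 = 17.3 V.
Saturation requires V_DS ≥ V_GS − V_t = 2.31 V; 17.3 ≥ 2.31 ✓.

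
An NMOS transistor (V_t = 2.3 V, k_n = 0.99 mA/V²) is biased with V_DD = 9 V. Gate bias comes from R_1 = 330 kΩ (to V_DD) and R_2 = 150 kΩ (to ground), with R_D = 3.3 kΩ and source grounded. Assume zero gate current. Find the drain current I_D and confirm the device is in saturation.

V_G = V_DD·R_2/(R_1+R_2) = 9×150/480 = 2.81 V. With the source grounded, V_GS = V_G = 2.81 V.
Assume saturation: I_D = (k_n/2)(V_GS − V_t)² = (0.99/2)×(2.81 − 2.3)² = 0.495×0.513² = 0.13 mA.
V_DS = V_DD − I_D·R_D = 9 − 0.13×3.3 = 8.57 V.
Saturation requires V_DS ≥ V_GS − V_t = 0.513 V; 8.57 ≥ 0.513 ✓.

I_D ≈ 0.13 mA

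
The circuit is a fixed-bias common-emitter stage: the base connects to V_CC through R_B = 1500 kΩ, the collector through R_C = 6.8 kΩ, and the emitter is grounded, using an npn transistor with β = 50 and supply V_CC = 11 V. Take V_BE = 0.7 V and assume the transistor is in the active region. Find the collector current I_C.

Base loop: V_CC = I_B·R_B + V_BE, so I_B = (11 − 0.7)/1500 kΩ = 0.00687 mA.
In the active region I_C = β·I_B = 50 × 0.00687 = 0.343 mA.
Collector loop: V_CE = V_CC − I_C·R_C = 11 − 0.343×6.8 = 8.67 V.
Since V_CE = 8.67 V > V_CE(sat) ≈ 0.2 V, the transistor is in the active region as assumed.

I_C ≈ 0.34 mA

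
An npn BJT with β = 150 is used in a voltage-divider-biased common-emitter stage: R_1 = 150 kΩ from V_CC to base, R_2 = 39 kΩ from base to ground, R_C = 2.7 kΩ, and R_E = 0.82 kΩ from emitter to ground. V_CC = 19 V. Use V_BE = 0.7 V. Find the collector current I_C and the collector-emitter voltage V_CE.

Thevenize the base divider: V_Th = V_CC·R_2/(R_1+R_2) = 19×39/189 = 3.92 V, R_Th = R_1‖R_2 = 31 kΩ.
Base-emitter loop: V_Th = I_B·R_Th + V_BE + (β+1)I_B·R_E, so I_B = (3.92 − 0.7) / (31 + 151×0.82) = 0.0208 mA.
I_C = β·I_B = 150×0.0208 = 3.12 mA, and I_E = (β+1)I_B = 3.14 mA.
V_CE = V_CC − I_C·R_C − I_E·R_E = 19 − 3.12×2.7 − 3.14×0.82 = 8 V.
V_CE = 8 V > 0.2 V confirms active-region operation.

I_C ≈ 3.1 mA, V_CE ≈ 8 V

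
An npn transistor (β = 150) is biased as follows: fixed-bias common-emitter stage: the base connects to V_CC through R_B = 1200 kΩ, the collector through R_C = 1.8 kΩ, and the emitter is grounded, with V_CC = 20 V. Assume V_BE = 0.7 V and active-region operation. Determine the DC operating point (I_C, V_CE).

Base loop: V_CC = I_B·R_B + V_BE, so I_B = (20 − 0.7)/1200 kΩ = 0.0161 mA.
In the active region I_C = β·I_B = 150 × 0.0161 = 2.41 mA.
Collector loop: V_CE = V_CC − I_C·R_C = 20 − 2.41×1.8 = 15.7 V.
Since V_CE = 15.7 V > V_CE(sat) ≈ 0.2 V, the transistor is in the active region as assumed.

I_C ≈ 2.4 mA, V_CE ≈ 16 V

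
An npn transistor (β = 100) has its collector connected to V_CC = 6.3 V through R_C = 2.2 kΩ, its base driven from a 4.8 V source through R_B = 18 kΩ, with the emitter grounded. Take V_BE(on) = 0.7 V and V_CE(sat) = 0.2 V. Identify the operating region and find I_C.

Assume active: I_B = (4.8 − 0.7)/18 = 0.228 mA, giving I_C = β·I_B = 22.8 mA.
But then V_CE = 6.3 − 22.8×2.2 = -43.8 V < V_CE(sat) = 0.2 V — impossible in the active region.
So the transistor is saturated. With V_CE = 0.2 V, I_C = (V_CC − 0.2)/R_C = 6.1/2.2 = 2.77 mA.
Check: β·I_B = 22.8 mA > I_C = 2.77 mA, confirming saturation.

saturation; I_C ≈ 2.8 mA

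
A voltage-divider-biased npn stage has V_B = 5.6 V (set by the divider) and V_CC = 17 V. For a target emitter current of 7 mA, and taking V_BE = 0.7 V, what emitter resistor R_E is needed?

V_E = V_B − V_BE = 5.6 − 0.7 = 4.9 V.
R_E = V_E / I_E = 4.9 / 7 = 0.7 kΩ.

R_E ≈ 0.7 kΩ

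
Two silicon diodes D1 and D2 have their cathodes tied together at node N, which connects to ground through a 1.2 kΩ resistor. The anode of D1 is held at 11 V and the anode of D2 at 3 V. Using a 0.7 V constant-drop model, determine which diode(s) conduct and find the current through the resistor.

Assume both conduct. Then node N would need to be at both 11−0.7 = 10.3 V and 3−0.7 = 2.3 V, which is impossible.
Assume only D1 conducts: V_N = 11 − 0.7 = 10.3 V, so I_R = 10.3/1.2 = 8.58 mA.
Check D2: its anode-to-cathode voltage is 3 − 10.3 = -7.3 V < 0.7 V, so it is off. The assumption is consistent.

Only D1 conducts; I_R ≈ 8.6 mA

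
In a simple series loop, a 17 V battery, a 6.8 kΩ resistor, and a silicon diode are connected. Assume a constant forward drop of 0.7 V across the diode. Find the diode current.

I ≈ 2.4 mA

KVL around the loop: 17 = V_D + I·R = 0.7 + I × 6.8 kΩ.
So I = (17 − 0.7) / 6.8 kΩ = 16.3 / 6.8 = 2.4 mA.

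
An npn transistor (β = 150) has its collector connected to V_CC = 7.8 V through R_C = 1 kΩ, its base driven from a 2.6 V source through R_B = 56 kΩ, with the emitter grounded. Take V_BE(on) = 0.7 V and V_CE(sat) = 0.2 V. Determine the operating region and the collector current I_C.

Assume active. Base-emitter loop: I_B = (V_BB − V_BE)/R_B = (2.6 − 0.7)/56 = 0.0339 mA.
I_C = β·I_B = 150×0.0339 = 5.09 mA.
V_CE = V_CC − I_C·R_C = 7.8 − 5.09×1 = 2.71 V > V_CE(sat), so the active-region assumption holds.

active; I_C ≈ 5.1 mA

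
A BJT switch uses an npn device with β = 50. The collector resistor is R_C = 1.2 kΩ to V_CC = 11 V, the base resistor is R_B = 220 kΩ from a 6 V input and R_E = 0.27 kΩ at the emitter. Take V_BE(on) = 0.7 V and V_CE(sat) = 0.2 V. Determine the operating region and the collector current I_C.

active; I_C ≈ 1.1 mA

Assume active. Base-emitter loop: I_B = (V_BB − V_BE)/(R_B + (β+1)R_E) = (6 − 0.7)/(220 + 51×0.27) = 0.0227 mA.
I_C = β·I_B = 50×0.0227 = 1.13 mA.
V_CE = V_CC − I_C·R_C − I_E·R_E = 11 − 1.13×1.2 − 1.16×0.27 = 9.33 V > V_CE(sat), so the active-region assumption holds.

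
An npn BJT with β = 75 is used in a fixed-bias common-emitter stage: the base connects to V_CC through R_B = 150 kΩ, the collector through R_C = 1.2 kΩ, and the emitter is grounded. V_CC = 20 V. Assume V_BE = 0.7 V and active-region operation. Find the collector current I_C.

Base loop: V_CC = I_B·R_B + V_BE, so I_B = (20 − 0.7)/150 kΩ = 0.129 mA.
In the active region I_C = β·I_B = 75 × 0.129 = 9.65 mA.
Collector loop: V_CE = V_CC − I_C·R_C = 20 − 9.65×1.2 = 8.42 V.
Since V_CE = 8.42 V > V_CE(sat) ≈ 0.2 V, the transistor is in the active region as assumed.

I_C ≈ 9.7 mA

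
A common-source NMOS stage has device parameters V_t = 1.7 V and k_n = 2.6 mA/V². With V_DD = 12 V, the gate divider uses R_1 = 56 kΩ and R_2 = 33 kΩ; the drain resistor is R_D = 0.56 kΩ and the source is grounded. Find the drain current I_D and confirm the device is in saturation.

I_D ≈ 9.8 mA

V_G = V_DD·R_2/(R_1+R_2) = 12×33/89 = 4.45 V. With the source grounded, V_GS = V_G = 4.45 V.
Assume saturation: I_D = (k_n/2)(V_GS − V_t)² = (2.6/2)×(4.45 − 1.7)² = 1.3×2.75² = 9.83 mA.
V_DS = V_DD − I_D·R_D = 12 − 9.83×0.56 = 6.5 V.
Saturation requires V_DS ≥ V_GS − V_t = 2.75 V; 6.5 ≥ 2.75 ✓.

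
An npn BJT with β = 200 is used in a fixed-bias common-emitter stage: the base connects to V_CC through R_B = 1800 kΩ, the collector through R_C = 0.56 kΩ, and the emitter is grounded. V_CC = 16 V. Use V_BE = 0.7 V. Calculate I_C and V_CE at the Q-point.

I_C ≈ 1.7 mA, V_CE ≈ 15 V

Base loop: V_CC = I_B·R_B + V_BE, so I_B = (16 − 0.7)/1800 kΩ = 0.0085 mA.
In the active region I_C = β·I_B = 200 × 0.0085 = 1.7 mA.
Collector loop: V_CE = V_CC − I_C·R_C = 16 − 1.7×0.56 = 15 V.
Since V_CE = 15 V > V_CE(sat) ≈ 0.2 V, the transistor is in the active region as assumed.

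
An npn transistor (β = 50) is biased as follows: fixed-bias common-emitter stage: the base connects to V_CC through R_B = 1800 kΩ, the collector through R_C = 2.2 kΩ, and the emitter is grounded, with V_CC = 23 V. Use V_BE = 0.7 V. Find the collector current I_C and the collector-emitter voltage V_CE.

I_C ≈ 0.62 mA, V_CE ≈ 22 V

Base loop: V_CC = I_B·R_B + V_BE, so I_B = (23 − 0.7)/1800 kΩ = 0.0124 mA.
In the active region I_C = β·I_B = 50 × 0.0124 = 0.619 mA.
Collector loop: V_CE = V_CC − I_C·R_C = 23 − 0.619×2.2 = 21.6 V.
Since V_CE = 21.6 V > V_CE(sat) ≈ 0.2 V, the transistor is in the active region as assumed.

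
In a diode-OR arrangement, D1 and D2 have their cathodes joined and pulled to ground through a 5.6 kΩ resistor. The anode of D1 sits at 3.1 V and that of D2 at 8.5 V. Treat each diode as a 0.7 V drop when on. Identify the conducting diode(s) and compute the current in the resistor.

Only D2 conducts; I_R ≈ 1.4 mA

Assume both conduct. Then node N would need to be at both 3.1−0.7 = 2.4 V and 8.5−0.7 = 7.8 V, which is impossible.
Assume only D2 conducts: V_N = 8.5 − 0.7 = 7.8 V, so I_R = 7.8/5.6 = 1.39 mA.
Check D1: its anode-to-cathode voltage is 3.1 − 7.8 = -4.7 V < 0.7 V, so it is off. The assumption is consistent.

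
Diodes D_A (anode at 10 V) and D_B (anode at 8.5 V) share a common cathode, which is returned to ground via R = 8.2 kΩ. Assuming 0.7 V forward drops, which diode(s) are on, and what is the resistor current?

Only D_A conducts; I_R ≈ 1.1 mA

Assume both conduct. Then node N would need to be at both 10−0.7 = 9.3 V and 8.5−0.7 = 7.8 V, which is impossible.
Assume only D_A conducts: V_N = 10 − 0.7 = 9.3 V, so I_R = 9.3/8.2 = 1.13 mA.
Check D_B: its anode-to-cathode voltage is 8.5 − 9.3 = -0.8 V < 0.7 V, so it is off. The assumption is consistent.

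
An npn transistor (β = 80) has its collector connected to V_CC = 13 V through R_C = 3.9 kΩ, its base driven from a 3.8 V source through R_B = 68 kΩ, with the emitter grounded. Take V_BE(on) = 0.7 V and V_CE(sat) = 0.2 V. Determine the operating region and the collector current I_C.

Assume active: I_B = (3.8 − 0.7)/68 = 0.0456 mA, giving I_C = β·I_B = 3.65 mA.
But then V_CE = 13 − 3.65×3.9 = -1.22 V < V_CE(sat) = 0.2 V — impossible in the active region.
So the transistor is saturated. With V_CE = 0.2 V, I_C = (V_CC − 0.2)/R_C = 12.8/3.9 = 3.28 mA.
Check: β·I_B = 3.65 mA > I_C = 3.28 mA, confirming saturation.

saturation; I_C ≈ 3.3 mA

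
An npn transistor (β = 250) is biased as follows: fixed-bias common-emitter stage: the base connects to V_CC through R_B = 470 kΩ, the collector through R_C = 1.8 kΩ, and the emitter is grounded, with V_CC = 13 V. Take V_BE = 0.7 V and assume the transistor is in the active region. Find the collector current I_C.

Base loop: V_CC = I_B·R_B + V_BE, so I_B = (13 − 0.7)/470 kΩ = 0.0262 mA.
In the active region I_C = β·I_B = 250 × 0.0262 = 6.54 mA.
Collector loop: V_CE = V_CC − I_C·R_C = 13 − 6.54×1.8 = 1.22 V.
Since V_CE = 1.22 V > V_CE(sat) ≈ 0.2 V, the transistor is in the active region as assumed.

I_C ≈ 6.5 mA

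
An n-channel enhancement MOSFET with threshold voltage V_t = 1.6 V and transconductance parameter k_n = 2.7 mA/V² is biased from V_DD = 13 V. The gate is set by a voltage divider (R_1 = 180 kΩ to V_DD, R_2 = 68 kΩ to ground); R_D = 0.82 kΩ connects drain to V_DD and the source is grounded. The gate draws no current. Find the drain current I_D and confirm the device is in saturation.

I_D ≈ 5.2 mA

V_G = V_DD·R_2/(R_1+R_2) = 13×68/248 = 3.56 V. With the source grounded, V_GS = V_G = 3.56 V.
Assume saturation: I_D = (k_n/2)(V_GS − V_t)² = (2.7/2)×(3.56 − 1.6)² = 1.35×1.96² = 5.21 mA.
V_DS = V_DD − I_D·R_D = 13 − 5.21×0.82 = 8.73 V.
Saturation requires V_DS ≥ V_GS − V_t = 1.96 V; 8.73 ≥ 1.96 ✓.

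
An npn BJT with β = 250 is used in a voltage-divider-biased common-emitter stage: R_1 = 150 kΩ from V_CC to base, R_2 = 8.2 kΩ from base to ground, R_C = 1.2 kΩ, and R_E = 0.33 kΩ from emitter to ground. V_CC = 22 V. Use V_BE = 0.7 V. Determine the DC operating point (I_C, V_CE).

I_C ≈ 1.2 mA, V_CE ≈ 20 V

Thevenize the base divider: V_Th = V_CC·R_2/(R_1+R_2) = 22×8.2/158 = 1.14 V, R_Th = R_1‖R_2 = 7.77 kΩ.
Base-emitter loop: V_Th = I_B·R_Th + V_BE + (β+1)I_B·R_E, so I_B = (1.14 − 0.7) / (7.77 + 251×0.33) = 0.00486 mA.
I_C = β·I_B = 250×0.00486 = 1.21 mA, and I_E = (β+1)I_B = 1.22 mA.
V_CE = V_CC − I_C·R_C − I_E·R_E = 22 − 1.21×1.2 − 1.22×0.33 = 20.1 V.
V_CE = 20.1 V > 0.2 V confirms active-region operation.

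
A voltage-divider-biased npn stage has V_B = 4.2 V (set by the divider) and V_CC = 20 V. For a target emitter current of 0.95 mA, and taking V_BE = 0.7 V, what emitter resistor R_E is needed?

R_E ≈ 3.7 kΩ

V_E = V_B − V_BE = 4.2 − 0.7 = 3.5 V.
R_E = V_E / I_E = 3.5 / 0.95 = 3.68 kΩ.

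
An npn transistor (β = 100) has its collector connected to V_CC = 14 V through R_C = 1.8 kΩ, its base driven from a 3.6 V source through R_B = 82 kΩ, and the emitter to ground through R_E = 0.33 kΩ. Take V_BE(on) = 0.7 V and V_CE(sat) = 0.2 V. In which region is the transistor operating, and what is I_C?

Assume active. Base-emitter loop: I_B = (V_BB − V_BE)/(R_B + (β+1)R_E) = (3.6 − 0.7)/(82 + 101×0.33) = 0.0251 mA.
I_C = β·I_B = 100×0.0251 = 2.51 mA.
V_CE = V_CC − I_C·R_C − I_E·R_E = 14 − 2.51×1.8 − 2.54×0.33 = 8.64 V > V_CE(sat), so the active-region assumption holds.

active; I_C ≈ 2.5 mA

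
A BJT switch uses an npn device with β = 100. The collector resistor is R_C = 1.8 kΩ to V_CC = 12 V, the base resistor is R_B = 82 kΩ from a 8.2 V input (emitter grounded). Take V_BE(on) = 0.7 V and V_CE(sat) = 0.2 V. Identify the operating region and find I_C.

Assume active: I_B = (8.2 − 0.7)/82 = 0.0915 mA, giving I_C = β·I_B = 9.15 mA.
But then V_CE = 12 − 9.15×1.8 = -4.46 V < V_CE(sat) = 0.2 V — impossible in the active region.
So the transistor is saturated. With V_CE = 0.2 V, I_C = (V_CC − 0.2)/R_C = 11.8/1.8 = 6.56 mA.
Check: β·I_B = 9.15 mA > I_C = 6.56 mA, confirming saturation.

saturation; I_C ≈ 6.6 mA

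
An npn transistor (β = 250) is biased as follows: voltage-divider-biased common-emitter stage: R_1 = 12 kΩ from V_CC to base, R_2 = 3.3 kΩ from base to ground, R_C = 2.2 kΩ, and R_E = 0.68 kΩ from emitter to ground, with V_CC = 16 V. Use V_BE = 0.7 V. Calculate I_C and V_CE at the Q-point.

Thevenize the base divider: V_Th = V_CC·R_2/(R_1+R_2) = 16×3.3/15.3 = 3.45 V, R_Th = R_1‖R_2 = 2.59 kΩ.
Base-emitter loop: V_Th = I_B·R_Th + V_BE + (β+1)I_B·R_E, so I_B = (3.45 − 0.7) / (2.59 + 251×0.68) = 0.0159 mA.
I_C = β·I_B = 250×0.0159 = 3.97 mA, and I_E = (β+1)I_B = 3.99 mA.
V_CE = V_CC − I_C·R_C − I_E·R_E = 16 − 3.97×2.2 − 3.99×0.68 = 4.56 V.
V_CE = 4.56 V > 0.2 V confirms active-region operation.

I_C ≈ 4 mA, V_CE ≈ 4.6 V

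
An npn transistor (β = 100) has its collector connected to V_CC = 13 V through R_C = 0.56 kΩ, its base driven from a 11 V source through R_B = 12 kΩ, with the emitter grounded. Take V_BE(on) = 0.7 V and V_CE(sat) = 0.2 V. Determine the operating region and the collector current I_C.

saturation; I_C ≈ 23 mA

Assume active: I_B = (11 − 0.7)/12 = 0.858 mA, giving I_C = β·I_B = 85.8 mA.
But then V_CE = 13 − 85.8×0.56 = -35.1 V < V_CE(sat) = 0.2 V — impossible in the active region.
So the transistor is saturated. With V_CE = 0.2 V, I_C = (V_CC − 0.2)/R_C = 12.8/0.56 = 22.9 mA.
Check: β·I_B = 85.8 mA > I_C = 22.9 mA, confirming saturation.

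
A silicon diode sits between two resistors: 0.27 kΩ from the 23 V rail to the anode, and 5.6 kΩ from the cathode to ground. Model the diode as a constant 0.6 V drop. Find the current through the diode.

I ≈ 3.8 mA

The two resistors are in series with the diode, so KVL gives 23 = I·0.27 + 0.6 + I·5.6.
I = (23 − 0.6) / (0.27 + 5.6) kΩ = 22.4 / 5.87 = 3.82 mA.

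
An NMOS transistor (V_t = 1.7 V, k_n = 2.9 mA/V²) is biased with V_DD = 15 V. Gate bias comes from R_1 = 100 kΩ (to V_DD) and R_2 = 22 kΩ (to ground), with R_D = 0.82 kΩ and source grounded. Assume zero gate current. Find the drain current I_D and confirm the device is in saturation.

V_G = V_DD·R_2/(R_1+R_2) = 15×22/122 = 2.7 V. With the source grounded, V_GS = V_G = 2.7 V.
Assume saturation: I_D = (k_n/2)(V_GS − V_t)² = (2.9/2)×(2.7 − 1.7)² = 1.45×1² = 1.46 mA.
V_DS = V_DD − I_D·R_D = 15 − 1.46×0.82 = 13.8 V.
Saturation requires V_DS ≥ V_GS − V_t = 1 V; 13.8 ≥ 1 ✓.

I_D ≈ 1.5 mA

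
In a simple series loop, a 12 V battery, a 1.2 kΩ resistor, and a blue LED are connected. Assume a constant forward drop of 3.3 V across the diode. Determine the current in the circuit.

I ≈ 7.2 mA

KVL around the loop: 12 = V_D + I·R = 3.3 + I × 1.2 kΩ.
So I = (12 − 3.3) / 1.2 kΩ = 8.7 / 1.2 = 7.25 mA.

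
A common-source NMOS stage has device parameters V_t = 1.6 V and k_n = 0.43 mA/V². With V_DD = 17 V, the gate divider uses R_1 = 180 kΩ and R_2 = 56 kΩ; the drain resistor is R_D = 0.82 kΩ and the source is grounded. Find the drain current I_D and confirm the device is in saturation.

V_G = V_DD·R_2/(R_1+R_2) = 17×56/236 = 4.03 V. With the source grounded, V_GS = V_G = 4.03 V.
Assume saturation: I_D = (k_n/2)(V_GS − V_t)² = (0.43/2)×(4.03 − 1.6)² = 0.215×2.43² = 1.27 mA.
V_DS = V_DD − I_D·R_D = 17 − 1.27×0.82 = 16 V.
Saturation requires V_DS ≥ V_GS − V_t = 2.43 V; 16 ≥ 2.43 ✓.

I_D ≈ 1.3 mA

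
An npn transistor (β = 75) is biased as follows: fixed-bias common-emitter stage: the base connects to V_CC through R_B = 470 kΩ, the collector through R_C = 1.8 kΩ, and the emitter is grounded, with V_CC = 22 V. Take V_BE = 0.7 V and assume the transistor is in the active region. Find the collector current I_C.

I_C ≈ 3.4 mA

Base loop: V_CC = I_B·R_B + V_BE, so I_B = (22 − 0.7)/470 kΩ = 0.0453 mA.
In the active region I_C = β·I_B = 75 × 0.0453 = 3.4 mA.
Collector loop: V_CE = V_CC − I_C·R_C = 22 − 3.4×1.8 = 15.9 V.
Since V_CE = 15.9 V > V_CE(sat) ≈ 0.2 V, the transistor is in the active region as assumed.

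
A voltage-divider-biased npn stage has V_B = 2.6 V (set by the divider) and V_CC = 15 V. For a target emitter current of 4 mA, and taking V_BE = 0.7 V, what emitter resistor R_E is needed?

R_E ≈ 0.48 kΩ

V_E = V_B − V_BE = 2.6 − 0.7 = 1.9 V.
R_E = V_E / I_E = 1.9 / 4 = 0.475 kΩ.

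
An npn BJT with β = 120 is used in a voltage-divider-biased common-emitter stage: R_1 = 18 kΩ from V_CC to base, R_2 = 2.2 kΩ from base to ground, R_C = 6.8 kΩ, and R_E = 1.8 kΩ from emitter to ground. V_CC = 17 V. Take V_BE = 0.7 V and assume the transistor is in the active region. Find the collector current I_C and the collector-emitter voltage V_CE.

Thevenize the base divider: V_Th = V_CC·R_2/(R_1+R_2) = 17×2.2/20.2 = 1.85 V, R_Th = R_1‖R_2 = 1.96 kΩ.
Base-emitter loop: V_Th = I_B·R_Th + V_BE + (β+1)I_B·R_E, so I_B = (1.85 − 0.7) / (1.96 + 121×1.8) = 0.00524 mA.
I_C = β·I_B = 120×0.00524 = 0.629 mA, and I_E = (β+1)I_B = 0.634 mA.
V_CE = V_CC − I_C·R_C − I_E·R_E = 17 − 0.629×6.8 − 0.634×1.8 = 11.6 V.
V_CE = 11.6 V > 0.2 V confirms active-region operation.

I_C ≈ 0.63 mA, V_CE ≈ 12 V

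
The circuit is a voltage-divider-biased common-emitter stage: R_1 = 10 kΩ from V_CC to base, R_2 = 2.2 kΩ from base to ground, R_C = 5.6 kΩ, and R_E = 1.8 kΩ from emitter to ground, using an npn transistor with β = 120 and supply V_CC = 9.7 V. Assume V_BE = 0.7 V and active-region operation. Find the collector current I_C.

I_C ≈ 0.57 mA

Thevenize the base divider: V_Th = V_CC·R_2/(R_1+R_2) = 9.7×2.2/12.2 = 1.75 V, R_Th = R_1‖R_2 = 1.8 kΩ.
Base-emitter loop: V_Th = I_B·R_Th + V_BE + (β+1)I_B·R_E, so I_B = (1.75 − 0.7) / (1.8 + 121×1.8) = 0.00478 mA.
I_C = β·I_B = 120×0.00478 = 0.573 mA, and I_E = (β+1)I_B = 0.578 mA.
V_CE = V_CC − I_C·R_C − I_E·R_E = 9.7 − 0.573×5.6 − 0.578×1.8 = 5.45 V.
V_CE = 5.45 V > 0.2 V confirms active-region operation.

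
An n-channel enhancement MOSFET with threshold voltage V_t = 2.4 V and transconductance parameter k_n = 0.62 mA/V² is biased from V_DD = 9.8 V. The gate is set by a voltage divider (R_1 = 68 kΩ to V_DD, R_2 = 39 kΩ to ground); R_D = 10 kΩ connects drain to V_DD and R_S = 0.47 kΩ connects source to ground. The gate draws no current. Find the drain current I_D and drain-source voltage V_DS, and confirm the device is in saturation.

V_G = V_DD·R_2/(R_1+R_2) = 9.8×39/107 = 3.57 V.
Assume saturation: I_D = (k_n/2)(V_GS − V_t)² with V_GS = V_G − I_D·R_S = 3.57 − 0.47·I_D.
Substituting gives 0.0685·I_D² − 1.34·I_D + 0.426 = 0, with roots I_D = 0.323 or 19.3 mA.
The root I_D = 19.3 mA gives V_GS = -5.48 V ≤ V_t, so take I_D = 0.323 mA.
Then V_GS = 3.42 V and V_DS = V_DD − I_D(R_D+R_S) = 9.8 − 0.323×10.5 = 6.42 V.
Saturation requires V_DS ≥ V_GS − V_t = 1.02 V; 6.42 ≥ 1.02 ✓.

I_D ≈ 0.32 mA, V_DS ≈ 6.4 V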